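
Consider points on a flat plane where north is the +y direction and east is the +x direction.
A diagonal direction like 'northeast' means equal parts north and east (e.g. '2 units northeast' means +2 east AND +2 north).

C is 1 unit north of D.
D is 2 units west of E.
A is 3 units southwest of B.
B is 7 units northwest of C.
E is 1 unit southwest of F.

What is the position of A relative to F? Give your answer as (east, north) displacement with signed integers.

Answer: A is at (east=-13, north=4) relative to F.

Derivation:
Place F at the origin (east=0, north=0).
  E is 1 unit southwest of F: delta (east=-1, north=-1); E at (east=-1, north=-1).
  D is 2 units west of E: delta (east=-2, north=+0); D at (east=-3, north=-1).
  C is 1 unit north of D: delta (east=+0, north=+1); C at (east=-3, north=0).
  B is 7 units northwest of C: delta (east=-7, north=+7); B at (east=-10, north=7).
  A is 3 units southwest of B: delta (east=-3, north=-3); A at (east=-13, north=4).
Therefore A relative to F: (east=-13, north=4).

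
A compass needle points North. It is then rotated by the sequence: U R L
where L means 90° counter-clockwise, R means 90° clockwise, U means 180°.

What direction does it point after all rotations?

Start: North
  U (U-turn (180°)) -> South
  R (right (90° clockwise)) -> West
  L (left (90° counter-clockwise)) -> South
Final: South

Answer: Final heading: South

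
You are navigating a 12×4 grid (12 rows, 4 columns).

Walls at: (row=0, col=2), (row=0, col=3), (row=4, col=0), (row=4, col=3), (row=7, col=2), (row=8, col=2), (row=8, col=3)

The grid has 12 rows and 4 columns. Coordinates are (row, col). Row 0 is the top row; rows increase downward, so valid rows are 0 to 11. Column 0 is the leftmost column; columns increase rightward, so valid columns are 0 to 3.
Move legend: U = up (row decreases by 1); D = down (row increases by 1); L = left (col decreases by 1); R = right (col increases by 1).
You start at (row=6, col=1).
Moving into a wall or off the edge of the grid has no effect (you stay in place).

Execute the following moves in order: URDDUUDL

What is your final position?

Answer: Final position: (row=5, col=1)

Derivation:
Start: (row=6, col=1)
  U (up): (row=6, col=1) -> (row=5, col=1)
  R (right): (row=5, col=1) -> (row=5, col=2)
  D (down): (row=5, col=2) -> (row=6, col=2)
  D (down): blocked, stay at (row=6, col=2)
  U (up): (row=6, col=2) -> (row=5, col=2)
  U (up): (row=5, col=2) -> (row=4, col=2)
  D (down): (row=4, col=2) -> (row=5, col=2)
  L (left): (row=5, col=2) -> (row=5, col=1)
Final: (row=5, col=1)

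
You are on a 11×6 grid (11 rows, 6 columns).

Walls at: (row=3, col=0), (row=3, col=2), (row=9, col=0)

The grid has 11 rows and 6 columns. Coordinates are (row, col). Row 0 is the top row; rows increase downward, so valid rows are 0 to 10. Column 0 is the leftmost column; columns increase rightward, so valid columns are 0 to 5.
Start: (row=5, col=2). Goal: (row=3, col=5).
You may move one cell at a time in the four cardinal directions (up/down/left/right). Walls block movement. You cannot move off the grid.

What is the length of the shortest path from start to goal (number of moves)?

Answer: Shortest path length: 5

Derivation:
BFS from (row=5, col=2) until reaching (row=3, col=5):
  Distance 0: (row=5, col=2)
  Distance 1: (row=4, col=2), (row=5, col=1), (row=5, col=3), (row=6, col=2)
  Distance 2: (row=4, col=1), (row=4, col=3), (row=5, col=0), (row=5, col=4), (row=6, col=1), (row=6, col=3), (row=7, col=2)
  Distance 3: (row=3, col=1), (row=3, col=3), (row=4, col=0), (row=4, col=4), (row=5, col=5), (row=6, col=0), (row=6, col=4), (row=7, col=1), (row=7, col=3), (row=8, col=2)
  Distance 4: (row=2, col=1), (row=2, col=3), (row=3, col=4), (row=4, col=5), (row=6, col=5), (row=7, col=0), (row=7, col=4), (row=8, col=1), (row=8, col=3), (row=9, col=2)
  Distance 5: (row=1, col=1), (row=1, col=3), (row=2, col=0), (row=2, col=2), (row=2, col=4), (row=3, col=5), (row=7, col=5), (row=8, col=0), (row=8, col=4), (row=9, col=1), (row=9, col=3), (row=10, col=2)  <- goal reached here
One shortest path (5 moves): (row=5, col=2) -> (row=5, col=3) -> (row=5, col=4) -> (row=5, col=5) -> (row=4, col=5) -> (row=3, col=5)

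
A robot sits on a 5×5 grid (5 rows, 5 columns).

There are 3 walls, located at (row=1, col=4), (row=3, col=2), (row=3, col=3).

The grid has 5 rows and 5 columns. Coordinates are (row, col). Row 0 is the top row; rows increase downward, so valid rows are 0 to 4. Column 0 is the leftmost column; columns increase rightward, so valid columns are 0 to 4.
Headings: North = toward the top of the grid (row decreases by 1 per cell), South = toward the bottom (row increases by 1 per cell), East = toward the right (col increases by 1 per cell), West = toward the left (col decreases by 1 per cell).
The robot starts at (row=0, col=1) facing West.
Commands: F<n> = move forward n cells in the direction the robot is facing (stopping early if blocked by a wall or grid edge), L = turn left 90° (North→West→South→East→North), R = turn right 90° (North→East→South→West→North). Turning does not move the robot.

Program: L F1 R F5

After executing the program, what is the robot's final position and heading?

Answer: Final position: (row=1, col=0), facing West

Derivation:
Start: (row=0, col=1), facing West
  L: turn left, now facing South
  F1: move forward 1, now at (row=1, col=1)
  R: turn right, now facing West
  F5: move forward 1/5 (blocked), now at (row=1, col=0)
Final: (row=1, col=0), facing West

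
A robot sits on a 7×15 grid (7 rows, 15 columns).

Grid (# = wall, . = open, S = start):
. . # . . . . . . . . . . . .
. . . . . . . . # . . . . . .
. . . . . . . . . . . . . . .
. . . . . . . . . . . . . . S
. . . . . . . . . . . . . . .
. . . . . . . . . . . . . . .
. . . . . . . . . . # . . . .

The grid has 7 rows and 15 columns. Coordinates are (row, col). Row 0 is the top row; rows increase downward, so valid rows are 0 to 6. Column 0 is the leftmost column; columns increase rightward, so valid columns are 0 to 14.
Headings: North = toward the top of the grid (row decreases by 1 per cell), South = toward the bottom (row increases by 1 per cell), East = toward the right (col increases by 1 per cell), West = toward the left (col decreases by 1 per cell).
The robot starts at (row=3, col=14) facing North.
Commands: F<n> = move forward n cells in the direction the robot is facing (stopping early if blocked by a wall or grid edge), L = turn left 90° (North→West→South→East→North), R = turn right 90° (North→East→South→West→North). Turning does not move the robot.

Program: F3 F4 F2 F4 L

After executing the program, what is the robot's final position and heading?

Start: (row=3, col=14), facing North
  F3: move forward 3, now at (row=0, col=14)
  F4: move forward 0/4 (blocked), now at (row=0, col=14)
  F2: move forward 0/2 (blocked), now at (row=0, col=14)
  F4: move forward 0/4 (blocked), now at (row=0, col=14)
  L: turn left, now facing West
Final: (row=0, col=14), facing West

Answer: Final position: (row=0, col=14), facing West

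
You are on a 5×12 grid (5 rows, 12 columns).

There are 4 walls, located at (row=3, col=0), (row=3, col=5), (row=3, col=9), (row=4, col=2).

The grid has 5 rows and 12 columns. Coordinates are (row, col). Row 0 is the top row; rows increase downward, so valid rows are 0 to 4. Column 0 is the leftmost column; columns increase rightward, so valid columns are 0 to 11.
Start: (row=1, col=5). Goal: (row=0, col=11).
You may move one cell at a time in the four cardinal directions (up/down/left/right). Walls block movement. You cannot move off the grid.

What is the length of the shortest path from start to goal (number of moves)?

Answer: Shortest path length: 7

Derivation:
BFS from (row=1, col=5) until reaching (row=0, col=11):
  Distance 0: (row=1, col=5)
  Distance 1: (row=0, col=5), (row=1, col=4), (row=1, col=6), (row=2, col=5)
  Distance 2: (row=0, col=4), (row=0, col=6), (row=1, col=3), (row=1, col=7), (row=2, col=4), (row=2, col=6)
  Distance 3: (row=0, col=3), (row=0, col=7), (row=1, col=2), (row=1, col=8), (row=2, col=3), (row=2, col=7), (row=3, col=4), (row=3, col=6)
  Distance 4: (row=0, col=2), (row=0, col=8), (row=1, col=1), (row=1, col=9), (row=2, col=2), (row=2, col=8), (row=3, col=3), (row=3, col=7), (row=4, col=4), (row=4, col=6)
  Distance 5: (row=0, col=1), (row=0, col=9), (row=1, col=0), (row=1, col=10), (row=2, col=1), (row=2, col=9), (row=3, col=2), (row=3, col=8), (row=4, col=3), (row=4, col=5), (row=4, col=7)
  Distance 6: (row=0, col=0), (row=0, col=10), (row=1, col=11), (row=2, col=0), (row=2, col=10), (row=3, col=1), (row=4, col=8)
  Distance 7: (row=0, col=11), (row=2, col=11), (row=3, col=10), (row=4, col=1), (row=4, col=9)  <- goal reached here
One shortest path (7 moves): (row=1, col=5) -> (row=1, col=6) -> (row=1, col=7) -> (row=1, col=8) -> (row=1, col=9) -> (row=1, col=10) -> (row=1, col=11) -> (row=0, col=11)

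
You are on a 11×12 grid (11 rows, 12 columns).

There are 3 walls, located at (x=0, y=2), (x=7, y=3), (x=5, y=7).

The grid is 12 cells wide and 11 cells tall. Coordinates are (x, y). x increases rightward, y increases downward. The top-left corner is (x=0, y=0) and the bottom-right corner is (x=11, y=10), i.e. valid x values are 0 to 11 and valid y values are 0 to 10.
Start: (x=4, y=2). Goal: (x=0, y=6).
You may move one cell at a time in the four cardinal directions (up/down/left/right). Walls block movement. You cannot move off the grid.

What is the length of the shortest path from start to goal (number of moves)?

BFS from (x=4, y=2) until reaching (x=0, y=6):
  Distance 0: (x=4, y=2)
  Distance 1: (x=4, y=1), (x=3, y=2), (x=5, y=2), (x=4, y=3)
  Distance 2: (x=4, y=0), (x=3, y=1), (x=5, y=1), (x=2, y=2), (x=6, y=2), (x=3, y=3), (x=5, y=3), (x=4, y=4)
  Distance 3: (x=3, y=0), (x=5, y=0), (x=2, y=1), (x=6, y=1), (x=1, y=2), (x=7, y=2), (x=2, y=3), (x=6, y=3), (x=3, y=4), (x=5, y=4), (x=4, y=5)
  Distance 4: (x=2, y=0), (x=6, y=0), (x=1, y=1), (x=7, y=1), (x=8, y=2), (x=1, y=3), (x=2, y=4), (x=6, y=4), (x=3, y=5), (x=5, y=5), (x=4, y=6)
  Distance 5: (x=1, y=0), (x=7, y=0), (x=0, y=1), (x=8, y=1), (x=9, y=2), (x=0, y=3), (x=8, y=3), (x=1, y=4), (x=7, y=4), (x=2, y=5), (x=6, y=5), (x=3, y=6), (x=5, y=6), (x=4, y=7)
  Distance 6: (x=0, y=0), (x=8, y=0), (x=9, y=1), (x=10, y=2), (x=9, y=3), (x=0, y=4), (x=8, y=4), (x=1, y=5), (x=7, y=5), (x=2, y=6), (x=6, y=6), (x=3, y=7), (x=4, y=8)
  Distance 7: (x=9, y=0), (x=10, y=1), (x=11, y=2), (x=10, y=3), (x=9, y=4), (x=0, y=5), (x=8, y=5), (x=1, y=6), (x=7, y=6), (x=2, y=7), (x=6, y=7), (x=3, y=8), (x=5, y=8), (x=4, y=9)
  Distance 8: (x=10, y=0), (x=11, y=1), (x=11, y=3), (x=10, y=4), (x=9, y=5), (x=0, y=6), (x=8, y=6), (x=1, y=7), (x=7, y=7), (x=2, y=8), (x=6, y=8), (x=3, y=9), (x=5, y=9), (x=4, y=10)  <- goal reached here
One shortest path (8 moves): (x=4, y=2) -> (x=3, y=2) -> (x=2, y=2) -> (x=1, y=2) -> (x=1, y=3) -> (x=0, y=3) -> (x=0, y=4) -> (x=0, y=5) -> (x=0, y=6)

Answer: Shortest path length: 8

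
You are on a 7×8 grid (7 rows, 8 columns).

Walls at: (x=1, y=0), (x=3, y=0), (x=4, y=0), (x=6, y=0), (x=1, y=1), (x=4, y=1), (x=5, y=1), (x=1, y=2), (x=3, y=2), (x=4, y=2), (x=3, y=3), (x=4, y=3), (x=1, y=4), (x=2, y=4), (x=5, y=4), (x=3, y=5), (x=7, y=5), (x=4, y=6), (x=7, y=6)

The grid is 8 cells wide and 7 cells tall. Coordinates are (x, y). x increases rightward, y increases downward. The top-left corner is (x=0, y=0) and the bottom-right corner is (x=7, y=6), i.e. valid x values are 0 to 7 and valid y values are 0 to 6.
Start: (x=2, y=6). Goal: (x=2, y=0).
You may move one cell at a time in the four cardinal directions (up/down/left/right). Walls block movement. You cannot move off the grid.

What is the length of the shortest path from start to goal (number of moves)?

BFS from (x=2, y=6) until reaching (x=2, y=0):
  Distance 0: (x=2, y=6)
  Distance 1: (x=2, y=5), (x=1, y=6), (x=3, y=6)
  Distance 2: (x=1, y=5), (x=0, y=6)
  Distance 3: (x=0, y=5)
  Distance 4: (x=0, y=4)
  Distance 5: (x=0, y=3)
  Distance 6: (x=0, y=2), (x=1, y=3)
  Distance 7: (x=0, y=1), (x=2, y=3)
  Distance 8: (x=0, y=0), (x=2, y=2)
  Distance 9: (x=2, y=1)
  Distance 10: (x=2, y=0), (x=3, y=1)  <- goal reached here
One shortest path (10 moves): (x=2, y=6) -> (x=1, y=6) -> (x=0, y=6) -> (x=0, y=5) -> (x=0, y=4) -> (x=0, y=3) -> (x=1, y=3) -> (x=2, y=3) -> (x=2, y=2) -> (x=2, y=1) -> (x=2, y=0)

Answer: Shortest path length: 10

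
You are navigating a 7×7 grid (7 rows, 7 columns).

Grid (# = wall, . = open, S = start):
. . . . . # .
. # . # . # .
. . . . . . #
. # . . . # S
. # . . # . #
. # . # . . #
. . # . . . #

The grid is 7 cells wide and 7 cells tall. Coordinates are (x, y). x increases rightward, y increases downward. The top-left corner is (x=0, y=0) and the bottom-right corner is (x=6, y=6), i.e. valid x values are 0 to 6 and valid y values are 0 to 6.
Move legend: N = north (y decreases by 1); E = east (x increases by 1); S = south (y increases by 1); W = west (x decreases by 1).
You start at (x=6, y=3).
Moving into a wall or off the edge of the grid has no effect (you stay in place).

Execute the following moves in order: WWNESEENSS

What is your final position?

Answer: Final position: (x=6, y=3)

Derivation:
Start: (x=6, y=3)
  W (west): blocked, stay at (x=6, y=3)
  W (west): blocked, stay at (x=6, y=3)
  N (north): blocked, stay at (x=6, y=3)
  E (east): blocked, stay at (x=6, y=3)
  S (south): blocked, stay at (x=6, y=3)
  E (east): blocked, stay at (x=6, y=3)
  E (east): blocked, stay at (x=6, y=3)
  N (north): blocked, stay at (x=6, y=3)
  S (south): blocked, stay at (x=6, y=3)
  S (south): blocked, stay at (x=6, y=3)
Final: (x=6, y=3)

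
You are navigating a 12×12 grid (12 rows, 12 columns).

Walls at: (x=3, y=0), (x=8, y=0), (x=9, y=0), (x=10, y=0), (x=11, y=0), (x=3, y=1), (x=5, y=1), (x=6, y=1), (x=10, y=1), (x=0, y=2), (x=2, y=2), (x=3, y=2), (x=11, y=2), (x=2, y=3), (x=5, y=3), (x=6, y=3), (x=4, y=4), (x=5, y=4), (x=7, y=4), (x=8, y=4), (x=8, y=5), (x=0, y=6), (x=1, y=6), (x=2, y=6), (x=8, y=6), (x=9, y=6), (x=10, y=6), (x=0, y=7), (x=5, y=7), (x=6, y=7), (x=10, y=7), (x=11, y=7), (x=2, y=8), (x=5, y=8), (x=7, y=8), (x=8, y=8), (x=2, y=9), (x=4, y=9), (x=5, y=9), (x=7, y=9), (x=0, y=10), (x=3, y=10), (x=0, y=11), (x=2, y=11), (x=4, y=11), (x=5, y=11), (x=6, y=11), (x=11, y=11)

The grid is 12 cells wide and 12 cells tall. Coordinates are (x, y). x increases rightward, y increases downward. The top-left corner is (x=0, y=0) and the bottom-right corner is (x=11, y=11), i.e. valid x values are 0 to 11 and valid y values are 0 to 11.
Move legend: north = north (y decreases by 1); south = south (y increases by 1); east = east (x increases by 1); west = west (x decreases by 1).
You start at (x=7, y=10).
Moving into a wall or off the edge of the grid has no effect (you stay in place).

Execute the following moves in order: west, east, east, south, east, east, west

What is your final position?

Answer: Final position: (x=9, y=11)

Derivation:
Start: (x=7, y=10)
  west (west): (x=7, y=10) -> (x=6, y=10)
  east (east): (x=6, y=10) -> (x=7, y=10)
  east (east): (x=7, y=10) -> (x=8, y=10)
  south (south): (x=8, y=10) -> (x=8, y=11)
  east (east): (x=8, y=11) -> (x=9, y=11)
  east (east): (x=9, y=11) -> (x=10, y=11)
  west (west): (x=10, y=11) -> (x=9, y=11)
Final: (x=9, y=11)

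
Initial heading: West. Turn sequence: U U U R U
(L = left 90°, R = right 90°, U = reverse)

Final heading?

Answer: Final heading: North

Derivation:
Start: West
  U (U-turn (180°)) -> East
  U (U-turn (180°)) -> West
  U (U-turn (180°)) -> East
  R (right (90° clockwise)) -> South
  U (U-turn (180°)) -> North
Final: North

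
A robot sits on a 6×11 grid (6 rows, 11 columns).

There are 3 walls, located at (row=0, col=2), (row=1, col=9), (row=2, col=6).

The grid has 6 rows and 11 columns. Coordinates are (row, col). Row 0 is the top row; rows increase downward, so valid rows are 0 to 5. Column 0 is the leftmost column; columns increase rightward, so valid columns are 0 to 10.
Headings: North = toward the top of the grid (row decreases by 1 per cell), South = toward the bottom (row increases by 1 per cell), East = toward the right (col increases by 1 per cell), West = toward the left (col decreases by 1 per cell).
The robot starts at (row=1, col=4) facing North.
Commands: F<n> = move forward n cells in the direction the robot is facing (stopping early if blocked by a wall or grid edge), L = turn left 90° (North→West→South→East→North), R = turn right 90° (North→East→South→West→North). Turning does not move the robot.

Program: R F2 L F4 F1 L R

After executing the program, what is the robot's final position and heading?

Answer: Final position: (row=0, col=6), facing North

Derivation:
Start: (row=1, col=4), facing North
  R: turn right, now facing East
  F2: move forward 2, now at (row=1, col=6)
  L: turn left, now facing North
  F4: move forward 1/4 (blocked), now at (row=0, col=6)
  F1: move forward 0/1 (blocked), now at (row=0, col=6)
  L: turn left, now facing West
  R: turn right, now facing North
Final: (row=0, col=6), facing North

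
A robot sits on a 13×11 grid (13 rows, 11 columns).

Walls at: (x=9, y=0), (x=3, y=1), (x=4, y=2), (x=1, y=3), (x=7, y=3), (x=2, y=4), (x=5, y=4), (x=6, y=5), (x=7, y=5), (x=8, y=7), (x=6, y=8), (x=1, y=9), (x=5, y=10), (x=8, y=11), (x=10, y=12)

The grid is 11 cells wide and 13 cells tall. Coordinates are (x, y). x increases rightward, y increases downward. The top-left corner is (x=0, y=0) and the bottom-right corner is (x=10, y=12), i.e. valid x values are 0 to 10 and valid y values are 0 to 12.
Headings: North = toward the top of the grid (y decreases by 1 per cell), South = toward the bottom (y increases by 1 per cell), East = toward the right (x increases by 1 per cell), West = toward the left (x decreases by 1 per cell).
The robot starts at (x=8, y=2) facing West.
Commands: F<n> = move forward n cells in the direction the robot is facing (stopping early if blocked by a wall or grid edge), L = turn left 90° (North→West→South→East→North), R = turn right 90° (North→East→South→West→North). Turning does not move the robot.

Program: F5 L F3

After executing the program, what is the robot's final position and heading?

Answer: Final position: (x=5, y=3), facing South

Derivation:
Start: (x=8, y=2), facing West
  F5: move forward 3/5 (blocked), now at (x=5, y=2)
  L: turn left, now facing South
  F3: move forward 1/3 (blocked), now at (x=5, y=3)
Final: (x=5, y=3), facing South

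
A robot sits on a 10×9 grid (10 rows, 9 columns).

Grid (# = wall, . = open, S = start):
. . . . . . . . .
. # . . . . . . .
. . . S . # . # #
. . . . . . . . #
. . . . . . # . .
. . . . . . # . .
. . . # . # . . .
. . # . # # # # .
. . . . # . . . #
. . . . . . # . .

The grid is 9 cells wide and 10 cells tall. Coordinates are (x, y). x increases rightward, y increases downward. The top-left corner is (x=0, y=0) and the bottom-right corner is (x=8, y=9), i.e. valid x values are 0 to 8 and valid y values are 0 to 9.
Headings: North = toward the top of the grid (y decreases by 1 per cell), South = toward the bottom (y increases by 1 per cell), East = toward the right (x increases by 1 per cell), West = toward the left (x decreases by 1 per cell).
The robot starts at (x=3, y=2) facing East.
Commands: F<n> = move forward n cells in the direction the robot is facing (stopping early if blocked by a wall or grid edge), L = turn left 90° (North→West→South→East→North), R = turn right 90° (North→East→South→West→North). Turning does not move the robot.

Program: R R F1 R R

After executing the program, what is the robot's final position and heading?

Answer: Final position: (x=2, y=2), facing East

Derivation:
Start: (x=3, y=2), facing East
  R: turn right, now facing South
  R: turn right, now facing West
  F1: move forward 1, now at (x=2, y=2)
  R: turn right, now facing North
  R: turn right, now facing East
Final: (x=2, y=2), facing East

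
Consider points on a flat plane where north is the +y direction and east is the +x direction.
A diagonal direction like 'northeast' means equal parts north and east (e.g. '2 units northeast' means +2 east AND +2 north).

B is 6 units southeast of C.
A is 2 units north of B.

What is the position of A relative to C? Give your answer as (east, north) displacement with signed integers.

Place C at the origin (east=0, north=0).
  B is 6 units southeast of C: delta (east=+6, north=-6); B at (east=6, north=-6).
  A is 2 units north of B: delta (east=+0, north=+2); A at (east=6, north=-4).
Therefore A relative to C: (east=6, north=-4).

Answer: A is at (east=6, north=-4) relative to C.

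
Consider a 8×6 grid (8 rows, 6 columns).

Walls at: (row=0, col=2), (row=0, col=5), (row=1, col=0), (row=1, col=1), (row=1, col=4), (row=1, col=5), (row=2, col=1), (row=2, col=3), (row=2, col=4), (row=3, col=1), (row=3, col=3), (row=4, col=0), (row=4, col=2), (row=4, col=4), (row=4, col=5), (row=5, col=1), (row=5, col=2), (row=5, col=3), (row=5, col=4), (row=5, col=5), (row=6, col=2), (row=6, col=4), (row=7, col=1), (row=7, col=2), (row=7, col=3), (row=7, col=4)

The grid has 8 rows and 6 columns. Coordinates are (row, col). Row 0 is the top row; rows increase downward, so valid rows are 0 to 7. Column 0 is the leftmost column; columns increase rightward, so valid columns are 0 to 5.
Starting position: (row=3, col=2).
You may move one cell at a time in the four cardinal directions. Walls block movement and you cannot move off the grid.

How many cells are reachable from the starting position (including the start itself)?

Answer: Reachable cells: 6

Derivation:
BFS flood-fill from (row=3, col=2):
  Distance 0: (row=3, col=2)
  Distance 1: (row=2, col=2)
  Distance 2: (row=1, col=2)
  Distance 3: (row=1, col=3)
  Distance 4: (row=0, col=3)
  Distance 5: (row=0, col=4)
Total reachable: 6 (grid has 22 open cells total)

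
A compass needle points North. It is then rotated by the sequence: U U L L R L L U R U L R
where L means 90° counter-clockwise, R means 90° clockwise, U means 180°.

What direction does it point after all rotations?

Answer: Final heading: South

Derivation:
Start: North
  U (U-turn (180°)) -> South
  U (U-turn (180°)) -> North
  L (left (90° counter-clockwise)) -> West
  L (left (90° counter-clockwise)) -> South
  R (right (90° clockwise)) -> West
  L (left (90° counter-clockwise)) -> South
  L (left (90° counter-clockwise)) -> East
  U (U-turn (180°)) -> West
  R (right (90° clockwise)) -> North
  U (U-turn (180°)) -> South
  L (left (90° counter-clockwise)) -> East
  R (right (90° clockwise)) -> South
Final: South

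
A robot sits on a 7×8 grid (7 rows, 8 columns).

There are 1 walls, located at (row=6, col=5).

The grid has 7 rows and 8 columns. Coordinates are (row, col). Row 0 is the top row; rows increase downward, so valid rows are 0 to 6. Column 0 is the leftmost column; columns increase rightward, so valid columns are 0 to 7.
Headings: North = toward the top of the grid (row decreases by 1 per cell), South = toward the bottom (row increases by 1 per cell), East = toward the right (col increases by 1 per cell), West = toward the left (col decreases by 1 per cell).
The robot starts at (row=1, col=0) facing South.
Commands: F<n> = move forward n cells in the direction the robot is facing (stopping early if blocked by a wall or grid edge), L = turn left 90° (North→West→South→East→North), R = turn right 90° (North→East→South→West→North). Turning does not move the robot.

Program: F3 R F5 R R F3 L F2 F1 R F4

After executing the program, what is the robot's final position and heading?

Start: (row=1, col=0), facing South
  F3: move forward 3, now at (row=4, col=0)
  R: turn right, now facing West
  F5: move forward 0/5 (blocked), now at (row=4, col=0)
  R: turn right, now facing North
  R: turn right, now facing East
  F3: move forward 3, now at (row=4, col=3)
  L: turn left, now facing North
  F2: move forward 2, now at (row=2, col=3)
  F1: move forward 1, now at (row=1, col=3)
  R: turn right, now facing East
  F4: move forward 4, now at (row=1, col=7)
Final: (row=1, col=7), facing East

Answer: Final position: (row=1, col=7), facing East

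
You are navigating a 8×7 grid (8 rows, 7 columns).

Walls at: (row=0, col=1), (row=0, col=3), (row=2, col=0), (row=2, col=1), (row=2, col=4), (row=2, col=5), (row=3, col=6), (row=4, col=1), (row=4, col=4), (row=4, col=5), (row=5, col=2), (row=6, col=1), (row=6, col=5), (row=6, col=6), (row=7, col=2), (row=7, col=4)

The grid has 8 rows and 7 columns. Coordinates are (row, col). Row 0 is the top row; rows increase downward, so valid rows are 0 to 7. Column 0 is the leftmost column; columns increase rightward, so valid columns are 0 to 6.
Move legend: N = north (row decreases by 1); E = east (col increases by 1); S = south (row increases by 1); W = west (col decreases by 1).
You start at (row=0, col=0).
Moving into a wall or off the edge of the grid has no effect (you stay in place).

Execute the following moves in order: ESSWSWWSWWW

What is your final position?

Start: (row=0, col=0)
  E (east): blocked, stay at (row=0, col=0)
  S (south): (row=0, col=0) -> (row=1, col=0)
  S (south): blocked, stay at (row=1, col=0)
  W (west): blocked, stay at (row=1, col=0)
  S (south): blocked, stay at (row=1, col=0)
  W (west): blocked, stay at (row=1, col=0)
  W (west): blocked, stay at (row=1, col=0)
  S (south): blocked, stay at (row=1, col=0)
  [×3]W (west): blocked, stay at (row=1, col=0)
Final: (row=1, col=0)

Answer: Final position: (row=1, col=0)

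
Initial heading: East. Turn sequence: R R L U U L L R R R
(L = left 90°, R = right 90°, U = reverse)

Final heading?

Start: East
  R (right (90° clockwise)) -> South
  R (right (90° clockwise)) -> West
  L (left (90° counter-clockwise)) -> South
  U (U-turn (180°)) -> North
  U (U-turn (180°)) -> South
  L (left (90° counter-clockwise)) -> East
  L (left (90° counter-clockwise)) -> North
  R (right (90° clockwise)) -> East
  R (right (90° clockwise)) -> South
  R (right (90° clockwise)) -> West
Final: West

Answer: Final heading: West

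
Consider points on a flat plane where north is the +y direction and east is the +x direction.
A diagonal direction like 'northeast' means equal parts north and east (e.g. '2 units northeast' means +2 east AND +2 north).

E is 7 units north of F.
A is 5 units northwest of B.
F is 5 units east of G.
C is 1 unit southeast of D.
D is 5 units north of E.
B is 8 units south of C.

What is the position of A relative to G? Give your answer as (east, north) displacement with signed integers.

Answer: A is at (east=1, north=8) relative to G.

Derivation:
Place G at the origin (east=0, north=0).
  F is 5 units east of G: delta (east=+5, north=+0); F at (east=5, north=0).
  E is 7 units north of F: delta (east=+0, north=+7); E at (east=5, north=7).
  D is 5 units north of E: delta (east=+0, north=+5); D at (east=5, north=12).
  C is 1 unit southeast of D: delta (east=+1, north=-1); C at (east=6, north=11).
  B is 8 units south of C: delta (east=+0, north=-8); B at (east=6, north=3).
  A is 5 units northwest of B: delta (east=-5, north=+5); A at (east=1, north=8).
Therefore A relative to G: (east=1, north=8).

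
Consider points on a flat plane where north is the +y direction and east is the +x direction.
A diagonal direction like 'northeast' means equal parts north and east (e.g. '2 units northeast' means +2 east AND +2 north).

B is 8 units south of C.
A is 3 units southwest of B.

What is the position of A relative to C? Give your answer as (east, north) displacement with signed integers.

Answer: A is at (east=-3, north=-11) relative to C.

Derivation:
Place C at the origin (east=0, north=0).
  B is 8 units south of C: delta (east=+0, north=-8); B at (east=0, north=-8).
  A is 3 units southwest of B: delta (east=-3, north=-3); A at (east=-3, north=-11).
Therefore A relative to C: (east=-3, north=-11).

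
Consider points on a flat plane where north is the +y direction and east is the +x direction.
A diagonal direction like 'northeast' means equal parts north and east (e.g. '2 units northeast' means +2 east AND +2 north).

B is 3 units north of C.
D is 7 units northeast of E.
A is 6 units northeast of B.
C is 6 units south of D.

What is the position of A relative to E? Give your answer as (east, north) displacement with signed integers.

Answer: A is at (east=13, north=10) relative to E.

Derivation:
Place E at the origin (east=0, north=0).
  D is 7 units northeast of E: delta (east=+7, north=+7); D at (east=7, north=7).
  C is 6 units south of D: delta (east=+0, north=-6); C at (east=7, north=1).
  B is 3 units north of C: delta (east=+0, north=+3); B at (east=7, north=4).
  A is 6 units northeast of B: delta (east=+6, north=+6); A at (east=13, north=10).
Therefore A relative to E: (east=13, north=10).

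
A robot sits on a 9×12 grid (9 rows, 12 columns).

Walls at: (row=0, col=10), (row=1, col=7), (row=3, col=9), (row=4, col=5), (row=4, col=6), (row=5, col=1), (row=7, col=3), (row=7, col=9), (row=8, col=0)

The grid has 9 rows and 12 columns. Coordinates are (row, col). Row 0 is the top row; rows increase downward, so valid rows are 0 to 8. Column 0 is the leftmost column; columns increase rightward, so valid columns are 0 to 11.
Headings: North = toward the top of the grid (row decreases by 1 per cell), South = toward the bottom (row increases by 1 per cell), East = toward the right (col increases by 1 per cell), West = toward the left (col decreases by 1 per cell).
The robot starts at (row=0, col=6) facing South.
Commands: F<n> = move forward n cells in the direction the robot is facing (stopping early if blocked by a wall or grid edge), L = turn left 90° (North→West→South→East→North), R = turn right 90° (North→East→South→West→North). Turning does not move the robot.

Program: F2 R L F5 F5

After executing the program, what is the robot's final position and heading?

Answer: Final position: (row=3, col=6), facing South

Derivation:
Start: (row=0, col=6), facing South
  F2: move forward 2, now at (row=2, col=6)
  R: turn right, now facing West
  L: turn left, now facing South
  F5: move forward 1/5 (blocked), now at (row=3, col=6)
  F5: move forward 0/5 (blocked), now at (row=3, col=6)
Final: (row=3, col=6), facing South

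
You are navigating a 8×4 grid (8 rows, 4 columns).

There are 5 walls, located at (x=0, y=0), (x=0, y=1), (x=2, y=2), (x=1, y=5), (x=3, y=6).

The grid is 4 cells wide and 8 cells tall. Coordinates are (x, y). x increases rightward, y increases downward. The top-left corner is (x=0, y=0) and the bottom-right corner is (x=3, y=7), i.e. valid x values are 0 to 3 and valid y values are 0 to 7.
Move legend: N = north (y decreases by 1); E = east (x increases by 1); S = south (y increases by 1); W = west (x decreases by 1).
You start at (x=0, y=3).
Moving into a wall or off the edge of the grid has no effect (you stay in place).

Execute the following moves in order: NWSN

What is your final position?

Start: (x=0, y=3)
  N (north): (x=0, y=3) -> (x=0, y=2)
  W (west): blocked, stay at (x=0, y=2)
  S (south): (x=0, y=2) -> (x=0, y=3)
  N (north): (x=0, y=3) -> (x=0, y=2)
Final: (x=0, y=2)

Answer: Final position: (x=0, y=2)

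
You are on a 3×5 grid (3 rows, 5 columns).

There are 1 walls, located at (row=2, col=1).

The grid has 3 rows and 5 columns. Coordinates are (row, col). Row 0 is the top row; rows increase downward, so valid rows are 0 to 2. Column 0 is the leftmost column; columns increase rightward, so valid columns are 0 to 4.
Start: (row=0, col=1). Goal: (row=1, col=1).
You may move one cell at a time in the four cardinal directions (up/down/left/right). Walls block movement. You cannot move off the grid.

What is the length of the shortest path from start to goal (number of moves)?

BFS from (row=0, col=1) until reaching (row=1, col=1):
  Distance 0: (row=0, col=1)
  Distance 1: (row=0, col=0), (row=0, col=2), (row=1, col=1)  <- goal reached here
One shortest path (1 moves): (row=0, col=1) -> (row=1, col=1)

Answer: Shortest path length: 1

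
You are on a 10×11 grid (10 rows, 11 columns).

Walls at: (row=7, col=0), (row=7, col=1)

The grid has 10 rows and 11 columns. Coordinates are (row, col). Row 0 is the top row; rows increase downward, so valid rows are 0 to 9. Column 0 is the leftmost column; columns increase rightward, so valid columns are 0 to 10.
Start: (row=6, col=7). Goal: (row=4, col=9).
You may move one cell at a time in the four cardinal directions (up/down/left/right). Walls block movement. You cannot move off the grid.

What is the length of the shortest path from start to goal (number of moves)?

Answer: Shortest path length: 4

Derivation:
BFS from (row=6, col=7) until reaching (row=4, col=9):
  Distance 0: (row=6, col=7)
  Distance 1: (row=5, col=7), (row=6, col=6), (row=6, col=8), (row=7, col=7)
  Distance 2: (row=4, col=7), (row=5, col=6), (row=5, col=8), (row=6, col=5), (row=6, col=9), (row=7, col=6), (row=7, col=8), (row=8, col=7)
  Distance 3: (row=3, col=7), (row=4, col=6), (row=4, col=8), (row=5, col=5), (row=5, col=9), (row=6, col=4), (row=6, col=10), (row=7, col=5), (row=7, col=9), (row=8, col=6), (row=8, col=8), (row=9, col=7)
  Distance 4: (row=2, col=7), (row=3, col=6), (row=3, col=8), (row=4, col=5), (row=4, col=9), (row=5, col=4), (row=5, col=10), (row=6, col=3), (row=7, col=4), (row=7, col=10), (row=8, col=5), (row=8, col=9), (row=9, col=6), (row=9, col=8)  <- goal reached here
One shortest path (4 moves): (row=6, col=7) -> (row=6, col=8) -> (row=6, col=9) -> (row=5, col=9) -> (row=4, col=9)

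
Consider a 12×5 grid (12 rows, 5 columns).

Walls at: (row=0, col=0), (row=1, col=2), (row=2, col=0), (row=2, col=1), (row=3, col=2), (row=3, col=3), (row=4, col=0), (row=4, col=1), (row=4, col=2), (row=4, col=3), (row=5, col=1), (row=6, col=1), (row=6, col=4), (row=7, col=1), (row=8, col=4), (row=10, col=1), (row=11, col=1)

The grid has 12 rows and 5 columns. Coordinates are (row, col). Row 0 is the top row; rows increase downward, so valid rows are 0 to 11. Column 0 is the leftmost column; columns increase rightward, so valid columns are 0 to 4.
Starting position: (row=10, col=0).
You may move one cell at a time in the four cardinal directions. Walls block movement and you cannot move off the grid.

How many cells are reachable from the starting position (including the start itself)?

Answer: Reachable cells: 41

Derivation:
BFS flood-fill from (row=10, col=0):
  Distance 0: (row=10, col=0)
  Distance 1: (row=9, col=0), (row=11, col=0)
  Distance 2: (row=8, col=0), (row=9, col=1)
  Distance 3: (row=7, col=0), (row=8, col=1), (row=9, col=2)
  Distance 4: (row=6, col=0), (row=8, col=2), (row=9, col=3), (row=10, col=2)
  Distance 5: (row=5, col=0), (row=7, col=2), (row=8, col=3), (row=9, col=4), (row=10, col=3), (row=11, col=2)
  Distance 6: (row=6, col=2), (row=7, col=3), (row=10, col=4), (row=11, col=3)
  Distance 7: (row=5, col=2), (row=6, col=3), (row=7, col=4), (row=11, col=4)
  Distance 8: (row=5, col=3)
  Distance 9: (row=5, col=4)
  Distance 10: (row=4, col=4)
  Distance 11: (row=3, col=4)
  Distance 12: (row=2, col=4)
  Distance 13: (row=1, col=4), (row=2, col=3)
  Distance 14: (row=0, col=4), (row=1, col=3), (row=2, col=2)
  Distance 15: (row=0, col=3)
  Distance 16: (row=0, col=2)
  Distance 17: (row=0, col=1)
  Distance 18: (row=1, col=1)
  Distance 19: (row=1, col=0)
Total reachable: 41 (grid has 43 open cells total)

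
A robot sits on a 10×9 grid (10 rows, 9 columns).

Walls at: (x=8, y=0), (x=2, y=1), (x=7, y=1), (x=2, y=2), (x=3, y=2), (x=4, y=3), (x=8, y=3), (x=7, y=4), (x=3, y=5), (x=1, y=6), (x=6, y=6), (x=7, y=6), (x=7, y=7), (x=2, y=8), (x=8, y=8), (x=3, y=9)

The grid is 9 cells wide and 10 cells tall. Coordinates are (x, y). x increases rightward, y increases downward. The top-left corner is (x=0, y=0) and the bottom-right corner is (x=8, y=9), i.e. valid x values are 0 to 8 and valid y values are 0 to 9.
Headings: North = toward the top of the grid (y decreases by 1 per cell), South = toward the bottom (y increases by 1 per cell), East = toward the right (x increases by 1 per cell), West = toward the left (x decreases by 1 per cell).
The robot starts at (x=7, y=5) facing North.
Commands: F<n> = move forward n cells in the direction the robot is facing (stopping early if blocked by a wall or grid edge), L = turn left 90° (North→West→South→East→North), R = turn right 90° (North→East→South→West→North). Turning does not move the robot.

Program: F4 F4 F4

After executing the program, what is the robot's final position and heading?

Start: (x=7, y=5), facing North
  [×3]F4: move forward 0/4 (blocked), now at (x=7, y=5)
Final: (x=7, y=5), facing North

Answer: Final position: (x=7, y=5), facing North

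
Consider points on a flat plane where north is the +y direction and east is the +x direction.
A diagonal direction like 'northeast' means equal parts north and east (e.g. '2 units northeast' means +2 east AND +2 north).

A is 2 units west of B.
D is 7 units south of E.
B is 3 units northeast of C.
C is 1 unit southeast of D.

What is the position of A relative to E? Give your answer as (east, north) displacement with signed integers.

Place E at the origin (east=0, north=0).
  D is 7 units south of E: delta (east=+0, north=-7); D at (east=0, north=-7).
  C is 1 unit southeast of D: delta (east=+1, north=-1); C at (east=1, north=-8).
  B is 3 units northeast of C: delta (east=+3, north=+3); B at (east=4, north=-5).
  A is 2 units west of B: delta (east=-2, north=+0); A at (east=2, north=-5).
Therefore A relative to E: (east=2, north=-5).

Answer: A is at (east=2, north=-5) relative to E.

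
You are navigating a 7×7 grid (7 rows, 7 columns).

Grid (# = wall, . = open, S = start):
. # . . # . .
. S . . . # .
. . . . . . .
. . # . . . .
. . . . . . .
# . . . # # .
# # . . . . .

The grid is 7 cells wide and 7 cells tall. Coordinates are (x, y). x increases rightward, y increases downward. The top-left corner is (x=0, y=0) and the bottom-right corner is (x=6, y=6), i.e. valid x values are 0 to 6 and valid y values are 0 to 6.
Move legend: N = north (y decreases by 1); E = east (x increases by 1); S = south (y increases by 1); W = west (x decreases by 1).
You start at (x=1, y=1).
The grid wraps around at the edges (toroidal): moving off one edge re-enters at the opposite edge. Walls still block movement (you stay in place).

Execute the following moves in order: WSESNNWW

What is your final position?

Answer: Final position: (x=6, y=1)

Derivation:
Start: (x=1, y=1)
  W (west): (x=1, y=1) -> (x=0, y=1)
  S (south): (x=0, y=1) -> (x=0, y=2)
  E (east): (x=0, y=2) -> (x=1, y=2)
  S (south): (x=1, y=2) -> (x=1, y=3)
  N (north): (x=1, y=3) -> (x=1, y=2)
  N (north): (x=1, y=2) -> (x=1, y=1)
  W (west): (x=1, y=1) -> (x=0, y=1)
  W (west): (x=0, y=1) -> (x=6, y=1)
Final: (x=6, y=1)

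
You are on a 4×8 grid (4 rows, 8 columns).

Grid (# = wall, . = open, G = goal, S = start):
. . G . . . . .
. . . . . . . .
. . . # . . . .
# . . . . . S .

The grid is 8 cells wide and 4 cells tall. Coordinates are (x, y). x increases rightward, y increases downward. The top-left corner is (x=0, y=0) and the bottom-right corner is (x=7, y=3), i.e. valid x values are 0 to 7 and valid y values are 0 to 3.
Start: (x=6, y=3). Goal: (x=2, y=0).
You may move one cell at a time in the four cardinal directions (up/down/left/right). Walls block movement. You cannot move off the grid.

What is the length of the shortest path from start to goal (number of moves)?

Answer: Shortest path length: 7

Derivation:
BFS from (x=6, y=3) until reaching (x=2, y=0):
  Distance 0: (x=6, y=3)
  Distance 1: (x=6, y=2), (x=5, y=3), (x=7, y=3)
  Distance 2: (x=6, y=1), (x=5, y=2), (x=7, y=2), (x=4, y=3)
  Distance 3: (x=6, y=0), (x=5, y=1), (x=7, y=1), (x=4, y=2), (x=3, y=3)
  Distance 4: (x=5, y=0), (x=7, y=0), (x=4, y=1), (x=2, y=3)
  Distance 5: (x=4, y=0), (x=3, y=1), (x=2, y=2), (x=1, y=3)
  Distance 6: (x=3, y=0), (x=2, y=1), (x=1, y=2)
  Distance 7: (x=2, y=0), (x=1, y=1), (x=0, y=2)  <- goal reached here
One shortest path (7 moves): (x=6, y=3) -> (x=5, y=3) -> (x=4, y=3) -> (x=3, y=3) -> (x=2, y=3) -> (x=2, y=2) -> (x=2, y=1) -> (x=2, y=0)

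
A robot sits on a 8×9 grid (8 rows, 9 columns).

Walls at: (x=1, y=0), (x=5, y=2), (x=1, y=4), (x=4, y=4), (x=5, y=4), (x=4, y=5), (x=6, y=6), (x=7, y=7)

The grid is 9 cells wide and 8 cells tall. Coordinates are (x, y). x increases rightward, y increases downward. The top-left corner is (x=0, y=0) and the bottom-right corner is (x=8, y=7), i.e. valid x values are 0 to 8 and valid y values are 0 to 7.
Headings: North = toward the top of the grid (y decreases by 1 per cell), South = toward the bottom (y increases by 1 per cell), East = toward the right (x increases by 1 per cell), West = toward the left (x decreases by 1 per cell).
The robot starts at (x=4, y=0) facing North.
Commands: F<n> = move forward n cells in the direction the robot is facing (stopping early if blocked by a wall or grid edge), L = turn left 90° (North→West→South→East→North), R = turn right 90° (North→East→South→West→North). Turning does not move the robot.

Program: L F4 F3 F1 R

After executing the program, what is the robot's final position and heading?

Answer: Final position: (x=2, y=0), facing North

Derivation:
Start: (x=4, y=0), facing North
  L: turn left, now facing West
  F4: move forward 2/4 (blocked), now at (x=2, y=0)
  F3: move forward 0/3 (blocked), now at (x=2, y=0)
  F1: move forward 0/1 (blocked), now at (x=2, y=0)
  R: turn right, now facing North
Final: (x=2, y=0), facing North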